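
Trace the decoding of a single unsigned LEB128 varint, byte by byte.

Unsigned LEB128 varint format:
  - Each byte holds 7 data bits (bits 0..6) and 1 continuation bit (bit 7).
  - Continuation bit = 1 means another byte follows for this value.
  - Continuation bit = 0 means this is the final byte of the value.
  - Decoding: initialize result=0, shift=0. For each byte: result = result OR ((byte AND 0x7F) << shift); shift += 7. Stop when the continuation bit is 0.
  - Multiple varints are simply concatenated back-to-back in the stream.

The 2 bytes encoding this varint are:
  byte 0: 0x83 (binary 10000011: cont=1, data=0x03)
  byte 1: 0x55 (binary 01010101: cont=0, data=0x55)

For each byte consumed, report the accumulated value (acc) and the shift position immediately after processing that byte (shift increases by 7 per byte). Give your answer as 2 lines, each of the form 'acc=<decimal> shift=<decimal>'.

Answer: acc=3 shift=7
acc=10883 shift=14

Derivation:
byte 0=0x83: payload=0x03=3, contrib = 3<<0 = 3; acc -> 3, shift -> 7
byte 1=0x55: payload=0x55=85, contrib = 85<<7 = 10880; acc -> 10883, shift -> 14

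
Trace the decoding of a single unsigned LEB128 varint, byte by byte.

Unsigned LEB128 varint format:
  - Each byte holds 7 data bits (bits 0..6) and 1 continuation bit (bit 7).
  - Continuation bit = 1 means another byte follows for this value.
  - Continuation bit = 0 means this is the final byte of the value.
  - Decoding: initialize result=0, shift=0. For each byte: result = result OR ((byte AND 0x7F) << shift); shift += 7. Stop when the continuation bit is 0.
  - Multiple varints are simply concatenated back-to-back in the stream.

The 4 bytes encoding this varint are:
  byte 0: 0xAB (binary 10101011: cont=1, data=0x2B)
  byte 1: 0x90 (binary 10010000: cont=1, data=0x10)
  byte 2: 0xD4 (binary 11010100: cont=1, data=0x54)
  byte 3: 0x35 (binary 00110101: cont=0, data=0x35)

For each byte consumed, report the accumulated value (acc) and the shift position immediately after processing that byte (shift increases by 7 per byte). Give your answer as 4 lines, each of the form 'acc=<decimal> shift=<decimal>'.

byte 0=0xAB: payload=0x2B=43, contrib = 43<<0 = 43; acc -> 43, shift -> 7
byte 1=0x90: payload=0x10=16, contrib = 16<<7 = 2048; acc -> 2091, shift -> 14
byte 2=0xD4: payload=0x54=84, contrib = 84<<14 = 1376256; acc -> 1378347, shift -> 21
byte 3=0x35: payload=0x35=53, contrib = 53<<21 = 111149056; acc -> 112527403, shift -> 28

Answer: acc=43 shift=7
acc=2091 shift=14
acc=1378347 shift=21
acc=112527403 shift=28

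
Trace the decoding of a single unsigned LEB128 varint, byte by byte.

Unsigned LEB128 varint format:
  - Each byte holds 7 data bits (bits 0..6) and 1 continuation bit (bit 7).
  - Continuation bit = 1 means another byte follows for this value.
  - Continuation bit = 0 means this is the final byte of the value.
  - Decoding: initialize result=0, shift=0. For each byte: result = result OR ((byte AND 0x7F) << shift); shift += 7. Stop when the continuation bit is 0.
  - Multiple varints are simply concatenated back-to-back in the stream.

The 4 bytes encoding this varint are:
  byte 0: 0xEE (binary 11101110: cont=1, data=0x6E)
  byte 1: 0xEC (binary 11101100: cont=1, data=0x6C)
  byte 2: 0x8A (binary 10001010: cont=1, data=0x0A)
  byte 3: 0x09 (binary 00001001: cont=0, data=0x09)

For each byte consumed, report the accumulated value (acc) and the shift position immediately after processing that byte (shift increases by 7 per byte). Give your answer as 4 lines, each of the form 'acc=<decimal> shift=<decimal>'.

byte 0=0xEE: payload=0x6E=110, contrib = 110<<0 = 110; acc -> 110, shift -> 7
byte 1=0xEC: payload=0x6C=108, contrib = 108<<7 = 13824; acc -> 13934, shift -> 14
byte 2=0x8A: payload=0x0A=10, contrib = 10<<14 = 163840; acc -> 177774, shift -> 21
byte 3=0x09: payload=0x09=9, contrib = 9<<21 = 18874368; acc -> 19052142, shift -> 28

Answer: acc=110 shift=7
acc=13934 shift=14
acc=177774 shift=21
acc=19052142 shift=28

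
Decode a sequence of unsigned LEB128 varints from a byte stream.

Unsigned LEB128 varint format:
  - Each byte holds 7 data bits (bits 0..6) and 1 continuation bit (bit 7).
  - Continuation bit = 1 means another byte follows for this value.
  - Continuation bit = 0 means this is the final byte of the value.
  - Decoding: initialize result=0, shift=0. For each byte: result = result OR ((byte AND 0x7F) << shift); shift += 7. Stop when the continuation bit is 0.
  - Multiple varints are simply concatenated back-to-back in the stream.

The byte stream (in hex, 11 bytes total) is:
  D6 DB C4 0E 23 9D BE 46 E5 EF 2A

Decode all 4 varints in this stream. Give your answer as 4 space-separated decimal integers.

  byte[0]=0xD6 cont=1 payload=0x56=86: acc |= 86<<0 -> acc=86 shift=7
  byte[1]=0xDB cont=1 payload=0x5B=91: acc |= 91<<7 -> acc=11734 shift=14
  byte[2]=0xC4 cont=1 payload=0x44=68: acc |= 68<<14 -> acc=1125846 shift=21
  byte[3]=0x0E cont=0 payload=0x0E=14: acc |= 14<<21 -> acc=30485974 shift=28 [end]
Varint 1: bytes[0:4] = D6 DB C4 0E -> value 30485974 (4 byte(s))
  byte[4]=0x23 cont=0 payload=0x23=35: acc |= 35<<0 -> acc=35 shift=7 [end]
Varint 2: bytes[4:5] = 23 -> value 35 (1 byte(s))
  byte[5]=0x9D cont=1 payload=0x1D=29: acc |= 29<<0 -> acc=29 shift=7
  byte[6]=0xBE cont=1 payload=0x3E=62: acc |= 62<<7 -> acc=7965 shift=14
  byte[7]=0x46 cont=0 payload=0x46=70: acc |= 70<<14 -> acc=1154845 shift=21 [end]
Varint 3: bytes[5:8] = 9D BE 46 -> value 1154845 (3 byte(s))
  byte[8]=0xE5 cont=1 payload=0x65=101: acc |= 101<<0 -> acc=101 shift=7
  byte[9]=0xEF cont=1 payload=0x6F=111: acc |= 111<<7 -> acc=14309 shift=14
  byte[10]=0x2A cont=0 payload=0x2A=42: acc |= 42<<14 -> acc=702437 shift=21 [end]
Varint 4: bytes[8:11] = E5 EF 2A -> value 702437 (3 byte(s))

Answer: 30485974 35 1154845 702437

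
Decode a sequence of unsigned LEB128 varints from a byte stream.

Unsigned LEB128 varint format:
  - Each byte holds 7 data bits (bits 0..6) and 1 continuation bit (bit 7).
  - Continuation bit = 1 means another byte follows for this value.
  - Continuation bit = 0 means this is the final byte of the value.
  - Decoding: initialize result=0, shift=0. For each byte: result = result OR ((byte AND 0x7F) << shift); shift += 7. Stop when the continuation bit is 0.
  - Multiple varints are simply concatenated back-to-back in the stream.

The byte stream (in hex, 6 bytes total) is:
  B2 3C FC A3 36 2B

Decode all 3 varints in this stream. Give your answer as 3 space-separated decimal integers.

  byte[0]=0xB2 cont=1 payload=0x32=50: acc |= 50<<0 -> acc=50 shift=7
  byte[1]=0x3C cont=0 payload=0x3C=60: acc |= 60<<7 -> acc=7730 shift=14 [end]
Varint 1: bytes[0:2] = B2 3C -> value 7730 (2 byte(s))
  byte[2]=0xFC cont=1 payload=0x7C=124: acc |= 124<<0 -> acc=124 shift=7
  byte[3]=0xA3 cont=1 payload=0x23=35: acc |= 35<<7 -> acc=4604 shift=14
  byte[4]=0x36 cont=0 payload=0x36=54: acc |= 54<<14 -> acc=889340 shift=21 [end]
Varint 2: bytes[2:5] = FC A3 36 -> value 889340 (3 byte(s))
  byte[5]=0x2B cont=0 payload=0x2B=43: acc |= 43<<0 -> acc=43 shift=7 [end]
Varint 3: bytes[5:6] = 2B -> value 43 (1 byte(s))

Answer: 7730 889340 43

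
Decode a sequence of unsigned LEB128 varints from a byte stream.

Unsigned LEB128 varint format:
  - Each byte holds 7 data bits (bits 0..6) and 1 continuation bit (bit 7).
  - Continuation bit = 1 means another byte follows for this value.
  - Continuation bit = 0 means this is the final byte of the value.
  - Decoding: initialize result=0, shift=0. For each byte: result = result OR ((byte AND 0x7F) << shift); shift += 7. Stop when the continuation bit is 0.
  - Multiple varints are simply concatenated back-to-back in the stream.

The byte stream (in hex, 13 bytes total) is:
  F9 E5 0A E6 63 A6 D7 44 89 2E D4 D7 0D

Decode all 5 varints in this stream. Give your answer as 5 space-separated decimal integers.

Answer: 176889 12774 1125286 5897 224212

Derivation:
  byte[0]=0xF9 cont=1 payload=0x79=121: acc |= 121<<0 -> acc=121 shift=7
  byte[1]=0xE5 cont=1 payload=0x65=101: acc |= 101<<7 -> acc=13049 shift=14
  byte[2]=0x0A cont=0 payload=0x0A=10: acc |= 10<<14 -> acc=176889 shift=21 [end]
Varint 1: bytes[0:3] = F9 E5 0A -> value 176889 (3 byte(s))
  byte[3]=0xE6 cont=1 payload=0x66=102: acc |= 102<<0 -> acc=102 shift=7
  byte[4]=0x63 cont=0 payload=0x63=99: acc |= 99<<7 -> acc=12774 shift=14 [end]
Varint 2: bytes[3:5] = E6 63 -> value 12774 (2 byte(s))
  byte[5]=0xA6 cont=1 payload=0x26=38: acc |= 38<<0 -> acc=38 shift=7
  byte[6]=0xD7 cont=1 payload=0x57=87: acc |= 87<<7 -> acc=11174 shift=14
  byte[7]=0x44 cont=0 payload=0x44=68: acc |= 68<<14 -> acc=1125286 shift=21 [end]
Varint 3: bytes[5:8] = A6 D7 44 -> value 1125286 (3 byte(s))
  byte[8]=0x89 cont=1 payload=0x09=9: acc |= 9<<0 -> acc=9 shift=7
  byte[9]=0x2E cont=0 payload=0x2E=46: acc |= 46<<7 -> acc=5897 shift=14 [end]
Varint 4: bytes[8:10] = 89 2E -> value 5897 (2 byte(s))
  byte[10]=0xD4 cont=1 payload=0x54=84: acc |= 84<<0 -> acc=84 shift=7
  byte[11]=0xD7 cont=1 payload=0x57=87: acc |= 87<<7 -> acc=11220 shift=14
  byte[12]=0x0D cont=0 payload=0x0D=13: acc |= 13<<14 -> acc=224212 shift=21 [end]
Varint 5: bytes[10:13] = D4 D7 0D -> value 224212 (3 byte(s))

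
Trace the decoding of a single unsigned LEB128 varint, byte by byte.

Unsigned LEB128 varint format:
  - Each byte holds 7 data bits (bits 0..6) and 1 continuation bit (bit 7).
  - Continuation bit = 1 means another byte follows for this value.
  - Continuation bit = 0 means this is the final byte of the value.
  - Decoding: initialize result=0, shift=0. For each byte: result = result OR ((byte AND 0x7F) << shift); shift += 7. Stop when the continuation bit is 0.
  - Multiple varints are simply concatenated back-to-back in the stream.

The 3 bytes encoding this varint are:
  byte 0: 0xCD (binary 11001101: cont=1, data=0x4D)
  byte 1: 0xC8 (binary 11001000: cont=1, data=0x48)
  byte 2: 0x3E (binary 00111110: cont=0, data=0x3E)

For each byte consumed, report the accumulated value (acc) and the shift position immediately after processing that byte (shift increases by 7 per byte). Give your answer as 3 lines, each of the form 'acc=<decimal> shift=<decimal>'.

byte 0=0xCD: payload=0x4D=77, contrib = 77<<0 = 77; acc -> 77, shift -> 7
byte 1=0xC8: payload=0x48=72, contrib = 72<<7 = 9216; acc -> 9293, shift -> 14
byte 2=0x3E: payload=0x3E=62, contrib = 62<<14 = 1015808; acc -> 1025101, shift -> 21

Answer: acc=77 shift=7
acc=9293 shift=14
acc=1025101 shift=21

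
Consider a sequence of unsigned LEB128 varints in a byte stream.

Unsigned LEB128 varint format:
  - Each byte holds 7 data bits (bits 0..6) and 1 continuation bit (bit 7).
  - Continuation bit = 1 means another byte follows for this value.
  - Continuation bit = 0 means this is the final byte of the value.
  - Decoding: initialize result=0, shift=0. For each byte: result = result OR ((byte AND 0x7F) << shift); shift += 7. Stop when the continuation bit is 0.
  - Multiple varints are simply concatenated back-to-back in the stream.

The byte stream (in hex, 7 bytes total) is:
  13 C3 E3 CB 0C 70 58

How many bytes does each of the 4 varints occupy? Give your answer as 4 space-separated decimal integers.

  byte[0]=0x13 cont=0 payload=0x13=19: acc |= 19<<0 -> acc=19 shift=7 [end]
Varint 1: bytes[0:1] = 13 -> value 19 (1 byte(s))
  byte[1]=0xC3 cont=1 payload=0x43=67: acc |= 67<<0 -> acc=67 shift=7
  byte[2]=0xE3 cont=1 payload=0x63=99: acc |= 99<<7 -> acc=12739 shift=14
  byte[3]=0xCB cont=1 payload=0x4B=75: acc |= 75<<14 -> acc=1241539 shift=21
  byte[4]=0x0C cont=0 payload=0x0C=12: acc |= 12<<21 -> acc=26407363 shift=28 [end]
Varint 2: bytes[1:5] = C3 E3 CB 0C -> value 26407363 (4 byte(s))
  byte[5]=0x70 cont=0 payload=0x70=112: acc |= 112<<0 -> acc=112 shift=7 [end]
Varint 3: bytes[5:6] = 70 -> value 112 (1 byte(s))
  byte[6]=0x58 cont=0 payload=0x58=88: acc |= 88<<0 -> acc=88 shift=7 [end]
Varint 4: bytes[6:7] = 58 -> value 88 (1 byte(s))

Answer: 1 4 1 1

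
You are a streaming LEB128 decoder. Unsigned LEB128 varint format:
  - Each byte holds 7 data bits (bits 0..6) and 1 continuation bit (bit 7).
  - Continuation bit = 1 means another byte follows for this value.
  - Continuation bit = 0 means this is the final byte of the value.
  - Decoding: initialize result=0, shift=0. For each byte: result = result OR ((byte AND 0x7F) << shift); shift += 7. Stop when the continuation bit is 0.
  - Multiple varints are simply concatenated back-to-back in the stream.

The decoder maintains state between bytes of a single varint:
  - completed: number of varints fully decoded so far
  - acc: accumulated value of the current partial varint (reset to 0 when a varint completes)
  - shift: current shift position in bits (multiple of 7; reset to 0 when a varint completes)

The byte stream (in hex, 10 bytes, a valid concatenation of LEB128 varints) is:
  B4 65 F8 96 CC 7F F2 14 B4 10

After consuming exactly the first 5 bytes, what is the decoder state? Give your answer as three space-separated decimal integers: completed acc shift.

byte[0]=0xB4 cont=1 payload=0x34: acc |= 52<<0 -> completed=0 acc=52 shift=7
byte[1]=0x65 cont=0 payload=0x65: varint #1 complete (value=12980); reset -> completed=1 acc=0 shift=0
byte[2]=0xF8 cont=1 payload=0x78: acc |= 120<<0 -> completed=1 acc=120 shift=7
byte[3]=0x96 cont=1 payload=0x16: acc |= 22<<7 -> completed=1 acc=2936 shift=14
byte[4]=0xCC cont=1 payload=0x4C: acc |= 76<<14 -> completed=1 acc=1248120 shift=21

Answer: 1 1248120 21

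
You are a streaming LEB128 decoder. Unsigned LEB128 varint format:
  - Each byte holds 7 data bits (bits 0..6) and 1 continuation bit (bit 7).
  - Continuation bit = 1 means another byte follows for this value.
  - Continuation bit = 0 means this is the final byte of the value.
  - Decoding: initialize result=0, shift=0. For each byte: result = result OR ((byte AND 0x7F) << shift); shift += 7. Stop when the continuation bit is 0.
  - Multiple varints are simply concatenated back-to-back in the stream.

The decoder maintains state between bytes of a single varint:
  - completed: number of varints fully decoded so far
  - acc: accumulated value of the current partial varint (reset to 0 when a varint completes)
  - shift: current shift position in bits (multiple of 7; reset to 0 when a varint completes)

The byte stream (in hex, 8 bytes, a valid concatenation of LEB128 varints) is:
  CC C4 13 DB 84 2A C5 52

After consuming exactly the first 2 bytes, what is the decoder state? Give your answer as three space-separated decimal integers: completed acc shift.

Answer: 0 8780 14

Derivation:
byte[0]=0xCC cont=1 payload=0x4C: acc |= 76<<0 -> completed=0 acc=76 shift=7
byte[1]=0xC4 cont=1 payload=0x44: acc |= 68<<7 -> completed=0 acc=8780 shift=14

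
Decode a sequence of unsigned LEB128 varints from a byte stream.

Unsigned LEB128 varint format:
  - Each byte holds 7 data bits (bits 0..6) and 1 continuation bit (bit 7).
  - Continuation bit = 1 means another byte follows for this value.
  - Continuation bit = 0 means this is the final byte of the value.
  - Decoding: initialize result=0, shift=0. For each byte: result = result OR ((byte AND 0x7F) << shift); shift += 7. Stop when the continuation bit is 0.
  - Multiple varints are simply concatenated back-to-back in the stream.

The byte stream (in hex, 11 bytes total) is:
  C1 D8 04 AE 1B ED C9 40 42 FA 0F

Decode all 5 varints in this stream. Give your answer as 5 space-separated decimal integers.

Answer: 76865 3502 1058029 66 2042

Derivation:
  byte[0]=0xC1 cont=1 payload=0x41=65: acc |= 65<<0 -> acc=65 shift=7
  byte[1]=0xD8 cont=1 payload=0x58=88: acc |= 88<<7 -> acc=11329 shift=14
  byte[2]=0x04 cont=0 payload=0x04=4: acc |= 4<<14 -> acc=76865 shift=21 [end]
Varint 1: bytes[0:3] = C1 D8 04 -> value 76865 (3 byte(s))
  byte[3]=0xAE cont=1 payload=0x2E=46: acc |= 46<<0 -> acc=46 shift=7
  byte[4]=0x1B cont=0 payload=0x1B=27: acc |= 27<<7 -> acc=3502 shift=14 [end]
Varint 2: bytes[3:5] = AE 1B -> value 3502 (2 byte(s))
  byte[5]=0xED cont=1 payload=0x6D=109: acc |= 109<<0 -> acc=109 shift=7
  byte[6]=0xC9 cont=1 payload=0x49=73: acc |= 73<<7 -> acc=9453 shift=14
  byte[7]=0x40 cont=0 payload=0x40=64: acc |= 64<<14 -> acc=1058029 shift=21 [end]
Varint 3: bytes[5:8] = ED C9 40 -> value 1058029 (3 byte(s))
  byte[8]=0x42 cont=0 payload=0x42=66: acc |= 66<<0 -> acc=66 shift=7 [end]
Varint 4: bytes[8:9] = 42 -> value 66 (1 byte(s))
  byte[9]=0xFA cont=1 payload=0x7A=122: acc |= 122<<0 -> acc=122 shift=7
  byte[10]=0x0F cont=0 payload=0x0F=15: acc |= 15<<7 -> acc=2042 shift=14 [end]
Varint 5: bytes[9:11] = FA 0F -> value 2042 (2 byte(s))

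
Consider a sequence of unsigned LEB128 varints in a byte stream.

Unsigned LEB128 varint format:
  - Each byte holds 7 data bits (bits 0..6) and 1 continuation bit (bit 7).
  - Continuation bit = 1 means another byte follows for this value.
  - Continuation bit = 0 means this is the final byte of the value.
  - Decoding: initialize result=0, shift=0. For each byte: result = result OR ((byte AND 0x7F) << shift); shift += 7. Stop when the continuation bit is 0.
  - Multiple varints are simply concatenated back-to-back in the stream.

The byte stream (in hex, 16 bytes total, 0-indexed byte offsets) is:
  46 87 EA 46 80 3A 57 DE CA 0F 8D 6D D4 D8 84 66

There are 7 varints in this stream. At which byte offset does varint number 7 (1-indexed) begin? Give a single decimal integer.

  byte[0]=0x46 cont=0 payload=0x46=70: acc |= 70<<0 -> acc=70 shift=7 [end]
Varint 1: bytes[0:1] = 46 -> value 70 (1 byte(s))
  byte[1]=0x87 cont=1 payload=0x07=7: acc |= 7<<0 -> acc=7 shift=7
  byte[2]=0xEA cont=1 payload=0x6A=106: acc |= 106<<7 -> acc=13575 shift=14
  byte[3]=0x46 cont=0 payload=0x46=70: acc |= 70<<14 -> acc=1160455 shift=21 [end]
Varint 2: bytes[1:4] = 87 EA 46 -> value 1160455 (3 byte(s))
  byte[4]=0x80 cont=1 payload=0x00=0: acc |= 0<<0 -> acc=0 shift=7
  byte[5]=0x3A cont=0 payload=0x3A=58: acc |= 58<<7 -> acc=7424 shift=14 [end]
Varint 3: bytes[4:6] = 80 3A -> value 7424 (2 byte(s))
  byte[6]=0x57 cont=0 payload=0x57=87: acc |= 87<<0 -> acc=87 shift=7 [end]
Varint 4: bytes[6:7] = 57 -> value 87 (1 byte(s))
  byte[7]=0xDE cont=1 payload=0x5E=94: acc |= 94<<0 -> acc=94 shift=7
  byte[8]=0xCA cont=1 payload=0x4A=74: acc |= 74<<7 -> acc=9566 shift=14
  byte[9]=0x0F cont=0 payload=0x0F=15: acc |= 15<<14 -> acc=255326 shift=21 [end]
Varint 5: bytes[7:10] = DE CA 0F -> value 255326 (3 byte(s))
  byte[10]=0x8D cont=1 payload=0x0D=13: acc |= 13<<0 -> acc=13 shift=7
  byte[11]=0x6D cont=0 payload=0x6D=109: acc |= 109<<7 -> acc=13965 shift=14 [end]
Varint 6: bytes[10:12] = 8D 6D -> value 13965 (2 byte(s))
  byte[12]=0xD4 cont=1 payload=0x54=84: acc |= 84<<0 -> acc=84 shift=7
  byte[13]=0xD8 cont=1 payload=0x58=88: acc |= 88<<7 -> acc=11348 shift=14
  byte[14]=0x84 cont=1 payload=0x04=4: acc |= 4<<14 -> acc=76884 shift=21
  byte[15]=0x66 cont=0 payload=0x66=102: acc |= 102<<21 -> acc=213986388 shift=28 [end]
Varint 7: bytes[12:16] = D4 D8 84 66 -> value 213986388 (4 byte(s))

Answer: 12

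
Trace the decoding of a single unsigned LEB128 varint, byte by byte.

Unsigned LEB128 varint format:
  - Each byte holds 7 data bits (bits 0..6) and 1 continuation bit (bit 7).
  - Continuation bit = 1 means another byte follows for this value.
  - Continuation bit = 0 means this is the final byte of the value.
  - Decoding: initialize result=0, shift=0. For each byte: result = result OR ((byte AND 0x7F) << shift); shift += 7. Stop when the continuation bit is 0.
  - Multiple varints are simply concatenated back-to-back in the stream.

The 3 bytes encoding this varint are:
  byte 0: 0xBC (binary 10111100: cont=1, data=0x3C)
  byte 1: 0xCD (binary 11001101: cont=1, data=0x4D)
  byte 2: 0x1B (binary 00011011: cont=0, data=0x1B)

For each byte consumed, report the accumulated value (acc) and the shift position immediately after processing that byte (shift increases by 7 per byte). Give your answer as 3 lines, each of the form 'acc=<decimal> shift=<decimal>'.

byte 0=0xBC: payload=0x3C=60, contrib = 60<<0 = 60; acc -> 60, shift -> 7
byte 1=0xCD: payload=0x4D=77, contrib = 77<<7 = 9856; acc -> 9916, shift -> 14
byte 2=0x1B: payload=0x1B=27, contrib = 27<<14 = 442368; acc -> 452284, shift -> 21

Answer: acc=60 shift=7
acc=9916 shift=14
acc=452284 shift=21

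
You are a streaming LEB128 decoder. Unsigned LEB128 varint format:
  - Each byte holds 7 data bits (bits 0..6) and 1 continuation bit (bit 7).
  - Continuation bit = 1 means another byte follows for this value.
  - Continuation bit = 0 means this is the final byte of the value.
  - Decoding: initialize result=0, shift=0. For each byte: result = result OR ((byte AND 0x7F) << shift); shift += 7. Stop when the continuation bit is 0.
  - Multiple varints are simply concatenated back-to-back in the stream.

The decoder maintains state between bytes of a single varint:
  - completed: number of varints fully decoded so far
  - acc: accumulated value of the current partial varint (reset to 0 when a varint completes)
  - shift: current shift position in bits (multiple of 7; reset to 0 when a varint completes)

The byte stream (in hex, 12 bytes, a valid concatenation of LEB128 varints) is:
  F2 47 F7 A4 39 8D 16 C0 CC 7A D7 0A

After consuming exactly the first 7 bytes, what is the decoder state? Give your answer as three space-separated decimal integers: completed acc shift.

byte[0]=0xF2 cont=1 payload=0x72: acc |= 114<<0 -> completed=0 acc=114 shift=7
byte[1]=0x47 cont=0 payload=0x47: varint #1 complete (value=9202); reset -> completed=1 acc=0 shift=0
byte[2]=0xF7 cont=1 payload=0x77: acc |= 119<<0 -> completed=1 acc=119 shift=7
byte[3]=0xA4 cont=1 payload=0x24: acc |= 36<<7 -> completed=1 acc=4727 shift=14
byte[4]=0x39 cont=0 payload=0x39: varint #2 complete (value=938615); reset -> completed=2 acc=0 shift=0
byte[5]=0x8D cont=1 payload=0x0D: acc |= 13<<0 -> completed=2 acc=13 shift=7
byte[6]=0x16 cont=0 payload=0x16: varint #3 complete (value=2829); reset -> completed=3 acc=0 shift=0

Answer: 3 0 0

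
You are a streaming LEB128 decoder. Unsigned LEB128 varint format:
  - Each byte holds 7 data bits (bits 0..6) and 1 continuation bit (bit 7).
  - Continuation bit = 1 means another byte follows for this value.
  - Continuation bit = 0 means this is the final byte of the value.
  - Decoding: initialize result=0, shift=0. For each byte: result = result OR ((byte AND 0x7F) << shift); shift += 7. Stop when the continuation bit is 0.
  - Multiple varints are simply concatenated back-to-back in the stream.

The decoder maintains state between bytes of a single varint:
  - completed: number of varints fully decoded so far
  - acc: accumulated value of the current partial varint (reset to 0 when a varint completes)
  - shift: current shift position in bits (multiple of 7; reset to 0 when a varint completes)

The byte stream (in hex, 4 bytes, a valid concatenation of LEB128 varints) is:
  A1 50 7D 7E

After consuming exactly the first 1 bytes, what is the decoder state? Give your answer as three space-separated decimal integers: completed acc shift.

byte[0]=0xA1 cont=1 payload=0x21: acc |= 33<<0 -> completed=0 acc=33 shift=7

Answer: 0 33 7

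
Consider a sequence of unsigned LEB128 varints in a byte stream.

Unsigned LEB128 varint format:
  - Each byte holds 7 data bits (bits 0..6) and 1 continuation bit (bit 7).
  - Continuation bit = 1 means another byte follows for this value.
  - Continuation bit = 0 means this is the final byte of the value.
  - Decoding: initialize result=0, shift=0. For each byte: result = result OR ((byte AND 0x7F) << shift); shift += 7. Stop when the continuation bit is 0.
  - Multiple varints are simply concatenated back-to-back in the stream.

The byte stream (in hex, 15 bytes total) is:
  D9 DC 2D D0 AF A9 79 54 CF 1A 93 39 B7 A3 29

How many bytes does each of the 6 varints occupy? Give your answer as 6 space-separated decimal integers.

Answer: 3 4 1 2 2 3

Derivation:
  byte[0]=0xD9 cont=1 payload=0x59=89: acc |= 89<<0 -> acc=89 shift=7
  byte[1]=0xDC cont=1 payload=0x5C=92: acc |= 92<<7 -> acc=11865 shift=14
  byte[2]=0x2D cont=0 payload=0x2D=45: acc |= 45<<14 -> acc=749145 shift=21 [end]
Varint 1: bytes[0:3] = D9 DC 2D -> value 749145 (3 byte(s))
  byte[3]=0xD0 cont=1 payload=0x50=80: acc |= 80<<0 -> acc=80 shift=7
  byte[4]=0xAF cont=1 payload=0x2F=47: acc |= 47<<7 -> acc=6096 shift=14
  byte[5]=0xA9 cont=1 payload=0x29=41: acc |= 41<<14 -> acc=677840 shift=21
  byte[6]=0x79 cont=0 payload=0x79=121: acc |= 121<<21 -> acc=254433232 shift=28 [end]
Varint 2: bytes[3:7] = D0 AF A9 79 -> value 254433232 (4 byte(s))
  byte[7]=0x54 cont=0 payload=0x54=84: acc |= 84<<0 -> acc=84 shift=7 [end]
Varint 3: bytes[7:8] = 54 -> value 84 (1 byte(s))
  byte[8]=0xCF cont=1 payload=0x4F=79: acc |= 79<<0 -> acc=79 shift=7
  byte[9]=0x1A cont=0 payload=0x1A=26: acc |= 26<<7 -> acc=3407 shift=14 [end]
Varint 4: bytes[8:10] = CF 1A -> value 3407 (2 byte(s))
  byte[10]=0x93 cont=1 payload=0x13=19: acc |= 19<<0 -> acc=19 shift=7
  byte[11]=0x39 cont=0 payload=0x39=57: acc |= 57<<7 -> acc=7315 shift=14 [end]
Varint 5: bytes[10:12] = 93 39 -> value 7315 (2 byte(s))
  byte[12]=0xB7 cont=1 payload=0x37=55: acc |= 55<<0 -> acc=55 shift=7
  byte[13]=0xA3 cont=1 payload=0x23=35: acc |= 35<<7 -> acc=4535 shift=14
  byte[14]=0x29 cont=0 payload=0x29=41: acc |= 41<<14 -> acc=676279 shift=21 [end]
Varint 6: bytes[12:15] = B7 A3 29 -> value 676279 (3 byte(s))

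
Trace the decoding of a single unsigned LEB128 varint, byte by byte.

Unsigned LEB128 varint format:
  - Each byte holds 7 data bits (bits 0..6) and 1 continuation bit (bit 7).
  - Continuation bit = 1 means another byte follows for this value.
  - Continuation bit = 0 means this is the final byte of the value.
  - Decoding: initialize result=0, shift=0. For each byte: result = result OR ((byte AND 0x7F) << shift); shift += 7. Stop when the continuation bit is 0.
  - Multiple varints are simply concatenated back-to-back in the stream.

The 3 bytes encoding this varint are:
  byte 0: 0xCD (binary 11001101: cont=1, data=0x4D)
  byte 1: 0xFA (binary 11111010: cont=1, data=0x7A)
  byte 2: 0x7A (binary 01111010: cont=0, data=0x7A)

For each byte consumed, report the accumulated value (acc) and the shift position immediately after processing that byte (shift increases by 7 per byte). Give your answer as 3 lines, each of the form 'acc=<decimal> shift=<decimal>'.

byte 0=0xCD: payload=0x4D=77, contrib = 77<<0 = 77; acc -> 77, shift -> 7
byte 1=0xFA: payload=0x7A=122, contrib = 122<<7 = 15616; acc -> 15693, shift -> 14
byte 2=0x7A: payload=0x7A=122, contrib = 122<<14 = 1998848; acc -> 2014541, shift -> 21

Answer: acc=77 shift=7
acc=15693 shift=14
acc=2014541 shift=21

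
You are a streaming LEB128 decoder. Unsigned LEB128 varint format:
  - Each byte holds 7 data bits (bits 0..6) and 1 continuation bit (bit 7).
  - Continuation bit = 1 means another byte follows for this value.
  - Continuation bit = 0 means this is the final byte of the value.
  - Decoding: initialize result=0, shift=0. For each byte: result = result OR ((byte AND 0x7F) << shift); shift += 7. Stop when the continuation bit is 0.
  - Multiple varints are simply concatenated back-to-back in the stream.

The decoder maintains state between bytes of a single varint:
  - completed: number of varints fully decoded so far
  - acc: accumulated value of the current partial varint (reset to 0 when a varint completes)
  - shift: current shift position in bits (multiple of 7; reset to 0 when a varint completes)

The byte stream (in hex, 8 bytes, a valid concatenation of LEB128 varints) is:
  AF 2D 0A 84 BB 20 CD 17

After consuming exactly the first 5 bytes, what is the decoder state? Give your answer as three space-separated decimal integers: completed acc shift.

Answer: 2 7556 14

Derivation:
byte[0]=0xAF cont=1 payload=0x2F: acc |= 47<<0 -> completed=0 acc=47 shift=7
byte[1]=0x2D cont=0 payload=0x2D: varint #1 complete (value=5807); reset -> completed=1 acc=0 shift=0
byte[2]=0x0A cont=0 payload=0x0A: varint #2 complete (value=10); reset -> completed=2 acc=0 shift=0
byte[3]=0x84 cont=1 payload=0x04: acc |= 4<<0 -> completed=2 acc=4 shift=7
byte[4]=0xBB cont=1 payload=0x3B: acc |= 59<<7 -> completed=2 acc=7556 shift=14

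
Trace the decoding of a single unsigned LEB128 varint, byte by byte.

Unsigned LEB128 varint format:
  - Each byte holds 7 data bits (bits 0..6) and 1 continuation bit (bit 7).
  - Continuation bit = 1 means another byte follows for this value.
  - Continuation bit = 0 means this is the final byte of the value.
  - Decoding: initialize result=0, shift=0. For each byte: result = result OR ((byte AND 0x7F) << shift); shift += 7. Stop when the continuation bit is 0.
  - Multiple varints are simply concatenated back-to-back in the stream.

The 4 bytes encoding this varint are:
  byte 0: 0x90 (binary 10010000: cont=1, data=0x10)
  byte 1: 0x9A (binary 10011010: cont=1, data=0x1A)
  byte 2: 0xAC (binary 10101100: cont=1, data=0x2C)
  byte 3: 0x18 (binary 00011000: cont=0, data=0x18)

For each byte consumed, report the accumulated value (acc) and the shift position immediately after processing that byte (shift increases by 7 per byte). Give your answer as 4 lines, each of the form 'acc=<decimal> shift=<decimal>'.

byte 0=0x90: payload=0x10=16, contrib = 16<<0 = 16; acc -> 16, shift -> 7
byte 1=0x9A: payload=0x1A=26, contrib = 26<<7 = 3328; acc -> 3344, shift -> 14
byte 2=0xAC: payload=0x2C=44, contrib = 44<<14 = 720896; acc -> 724240, shift -> 21
byte 3=0x18: payload=0x18=24, contrib = 24<<21 = 50331648; acc -> 51055888, shift -> 28

Answer: acc=16 shift=7
acc=3344 shift=14
acc=724240 shift=21
acc=51055888 shift=28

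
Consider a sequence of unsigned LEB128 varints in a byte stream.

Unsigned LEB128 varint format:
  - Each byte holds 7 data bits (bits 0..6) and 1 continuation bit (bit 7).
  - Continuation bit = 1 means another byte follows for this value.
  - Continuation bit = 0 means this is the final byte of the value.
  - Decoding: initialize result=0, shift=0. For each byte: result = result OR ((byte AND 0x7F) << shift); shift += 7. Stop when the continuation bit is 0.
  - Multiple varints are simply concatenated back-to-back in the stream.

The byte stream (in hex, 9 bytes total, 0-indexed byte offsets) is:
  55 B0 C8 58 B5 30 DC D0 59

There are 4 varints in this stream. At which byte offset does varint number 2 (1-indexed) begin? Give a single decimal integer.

Answer: 1

Derivation:
  byte[0]=0x55 cont=0 payload=0x55=85: acc |= 85<<0 -> acc=85 shift=7 [end]
Varint 1: bytes[0:1] = 55 -> value 85 (1 byte(s))
  byte[1]=0xB0 cont=1 payload=0x30=48: acc |= 48<<0 -> acc=48 shift=7
  byte[2]=0xC8 cont=1 payload=0x48=72: acc |= 72<<7 -> acc=9264 shift=14
  byte[3]=0x58 cont=0 payload=0x58=88: acc |= 88<<14 -> acc=1451056 shift=21 [end]
Varint 2: bytes[1:4] = B0 C8 58 -> value 1451056 (3 byte(s))
  byte[4]=0xB5 cont=1 payload=0x35=53: acc |= 53<<0 -> acc=53 shift=7
  byte[5]=0x30 cont=0 payload=0x30=48: acc |= 48<<7 -> acc=6197 shift=14 [end]
Varint 3: bytes[4:6] = B5 30 -> value 6197 (2 byte(s))
  byte[6]=0xDC cont=1 payload=0x5C=92: acc |= 92<<0 -> acc=92 shift=7
  byte[7]=0xD0 cont=1 payload=0x50=80: acc |= 80<<7 -> acc=10332 shift=14
  byte[8]=0x59 cont=0 payload=0x59=89: acc |= 89<<14 -> acc=1468508 shift=21 [end]
Varint 4: bytes[6:9] = DC D0 59 -> value 1468508 (3 byte(s))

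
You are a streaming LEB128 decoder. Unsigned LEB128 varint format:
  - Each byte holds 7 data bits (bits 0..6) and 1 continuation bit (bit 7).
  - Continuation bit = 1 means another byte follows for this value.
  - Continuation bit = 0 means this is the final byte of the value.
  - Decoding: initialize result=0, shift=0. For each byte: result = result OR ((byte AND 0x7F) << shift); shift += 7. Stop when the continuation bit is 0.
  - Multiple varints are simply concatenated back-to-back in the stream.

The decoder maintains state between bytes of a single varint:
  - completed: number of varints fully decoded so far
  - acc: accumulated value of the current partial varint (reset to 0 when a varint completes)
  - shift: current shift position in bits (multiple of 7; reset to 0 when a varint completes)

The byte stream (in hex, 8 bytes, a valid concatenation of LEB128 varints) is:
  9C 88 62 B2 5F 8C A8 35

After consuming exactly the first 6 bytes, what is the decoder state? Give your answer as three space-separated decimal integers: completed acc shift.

Answer: 2 12 7

Derivation:
byte[0]=0x9C cont=1 payload=0x1C: acc |= 28<<0 -> completed=0 acc=28 shift=7
byte[1]=0x88 cont=1 payload=0x08: acc |= 8<<7 -> completed=0 acc=1052 shift=14
byte[2]=0x62 cont=0 payload=0x62: varint #1 complete (value=1606684); reset -> completed=1 acc=0 shift=0
byte[3]=0xB2 cont=1 payload=0x32: acc |= 50<<0 -> completed=1 acc=50 shift=7
byte[4]=0x5F cont=0 payload=0x5F: varint #2 complete (value=12210); reset -> completed=2 acc=0 shift=0
byte[5]=0x8C cont=1 payload=0x0C: acc |= 12<<0 -> completed=2 acc=12 shift=7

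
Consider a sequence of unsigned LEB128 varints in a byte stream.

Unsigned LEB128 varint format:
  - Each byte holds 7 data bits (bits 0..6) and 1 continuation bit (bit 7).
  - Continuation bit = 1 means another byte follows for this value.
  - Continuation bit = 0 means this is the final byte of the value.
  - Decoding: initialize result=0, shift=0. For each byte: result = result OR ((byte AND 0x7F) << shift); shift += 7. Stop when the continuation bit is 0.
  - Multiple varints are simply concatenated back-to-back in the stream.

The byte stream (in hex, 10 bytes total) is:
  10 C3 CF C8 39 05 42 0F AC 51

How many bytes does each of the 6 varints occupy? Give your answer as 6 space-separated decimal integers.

  byte[0]=0x10 cont=0 payload=0x10=16: acc |= 16<<0 -> acc=16 shift=7 [end]
Varint 1: bytes[0:1] = 10 -> value 16 (1 byte(s))
  byte[1]=0xC3 cont=1 payload=0x43=67: acc |= 67<<0 -> acc=67 shift=7
  byte[2]=0xCF cont=1 payload=0x4F=79: acc |= 79<<7 -> acc=10179 shift=14
  byte[3]=0xC8 cont=1 payload=0x48=72: acc |= 72<<14 -> acc=1189827 shift=21
  byte[4]=0x39 cont=0 payload=0x39=57: acc |= 57<<21 -> acc=120727491 shift=28 [end]
Varint 2: bytes[1:5] = C3 CF C8 39 -> value 120727491 (4 byte(s))
  byte[5]=0x05 cont=0 payload=0x05=5: acc |= 5<<0 -> acc=5 shift=7 [end]
Varint 3: bytes[5:6] = 05 -> value 5 (1 byte(s))
  byte[6]=0x42 cont=0 payload=0x42=66: acc |= 66<<0 -> acc=66 shift=7 [end]
Varint 4: bytes[6:7] = 42 -> value 66 (1 byte(s))
  byte[7]=0x0F cont=0 payload=0x0F=15: acc |= 15<<0 -> acc=15 shift=7 [end]
Varint 5: bytes[7:8] = 0F -> value 15 (1 byte(s))
  byte[8]=0xAC cont=1 payload=0x2C=44: acc |= 44<<0 -> acc=44 shift=7
  byte[9]=0x51 cont=0 payload=0x51=81: acc |= 81<<7 -> acc=10412 shift=14 [end]
Varint 6: bytes[8:10] = AC 51 -> value 10412 (2 byte(s))

Answer: 1 4 1 1 1 2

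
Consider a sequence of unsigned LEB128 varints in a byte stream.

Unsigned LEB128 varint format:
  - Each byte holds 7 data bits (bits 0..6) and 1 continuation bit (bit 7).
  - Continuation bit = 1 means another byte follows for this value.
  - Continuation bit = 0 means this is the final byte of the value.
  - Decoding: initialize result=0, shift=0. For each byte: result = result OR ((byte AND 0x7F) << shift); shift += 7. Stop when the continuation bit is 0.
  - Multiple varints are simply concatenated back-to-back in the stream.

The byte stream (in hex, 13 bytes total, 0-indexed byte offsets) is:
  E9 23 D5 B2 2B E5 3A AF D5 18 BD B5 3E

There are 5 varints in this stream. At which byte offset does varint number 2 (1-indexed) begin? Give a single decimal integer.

  byte[0]=0xE9 cont=1 payload=0x69=105: acc |= 105<<0 -> acc=105 shift=7
  byte[1]=0x23 cont=0 payload=0x23=35: acc |= 35<<7 -> acc=4585 shift=14 [end]
Varint 1: bytes[0:2] = E9 23 -> value 4585 (2 byte(s))
  byte[2]=0xD5 cont=1 payload=0x55=85: acc |= 85<<0 -> acc=85 shift=7
  byte[3]=0xB2 cont=1 payload=0x32=50: acc |= 50<<7 -> acc=6485 shift=14
  byte[4]=0x2B cont=0 payload=0x2B=43: acc |= 43<<14 -> acc=710997 shift=21 [end]
Varint 2: bytes[2:5] = D5 B2 2B -> value 710997 (3 byte(s))
  byte[5]=0xE5 cont=1 payload=0x65=101: acc |= 101<<0 -> acc=101 shift=7
  byte[6]=0x3A cont=0 payload=0x3A=58: acc |= 58<<7 -> acc=7525 shift=14 [end]
Varint 3: bytes[5:7] = E5 3A -> value 7525 (2 byte(s))
  byte[7]=0xAF cont=1 payload=0x2F=47: acc |= 47<<0 -> acc=47 shift=7
  byte[8]=0xD5 cont=1 payload=0x55=85: acc |= 85<<7 -> acc=10927 shift=14
  byte[9]=0x18 cont=0 payload=0x18=24: acc |= 24<<14 -> acc=404143 shift=21 [end]
Varint 4: bytes[7:10] = AF D5 18 -> value 404143 (3 byte(s))
  byte[10]=0xBD cont=1 payload=0x3D=61: acc |= 61<<0 -> acc=61 shift=7
  byte[11]=0xB5 cont=1 payload=0x35=53: acc |= 53<<7 -> acc=6845 shift=14
  byte[12]=0x3E cont=0 payload=0x3E=62: acc |= 62<<14 -> acc=1022653 shift=21 [end]
Varint 5: bytes[10:13] = BD B5 3E -> value 1022653 (3 byte(s))

Answer: 2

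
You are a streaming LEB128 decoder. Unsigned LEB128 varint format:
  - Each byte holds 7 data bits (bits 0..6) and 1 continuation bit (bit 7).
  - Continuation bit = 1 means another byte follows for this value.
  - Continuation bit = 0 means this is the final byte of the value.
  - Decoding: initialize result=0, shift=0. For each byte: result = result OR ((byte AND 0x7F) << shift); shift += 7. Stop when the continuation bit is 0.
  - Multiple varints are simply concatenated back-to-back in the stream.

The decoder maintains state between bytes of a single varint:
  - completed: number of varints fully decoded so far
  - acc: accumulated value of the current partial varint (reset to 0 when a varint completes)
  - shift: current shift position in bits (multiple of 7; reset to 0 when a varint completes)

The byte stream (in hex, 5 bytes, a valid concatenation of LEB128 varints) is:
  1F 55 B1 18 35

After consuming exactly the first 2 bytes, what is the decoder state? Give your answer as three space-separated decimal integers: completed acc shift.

byte[0]=0x1F cont=0 payload=0x1F: varint #1 complete (value=31); reset -> completed=1 acc=0 shift=0
byte[1]=0x55 cont=0 payload=0x55: varint #2 complete (value=85); reset -> completed=2 acc=0 shift=0

Answer: 2 0 0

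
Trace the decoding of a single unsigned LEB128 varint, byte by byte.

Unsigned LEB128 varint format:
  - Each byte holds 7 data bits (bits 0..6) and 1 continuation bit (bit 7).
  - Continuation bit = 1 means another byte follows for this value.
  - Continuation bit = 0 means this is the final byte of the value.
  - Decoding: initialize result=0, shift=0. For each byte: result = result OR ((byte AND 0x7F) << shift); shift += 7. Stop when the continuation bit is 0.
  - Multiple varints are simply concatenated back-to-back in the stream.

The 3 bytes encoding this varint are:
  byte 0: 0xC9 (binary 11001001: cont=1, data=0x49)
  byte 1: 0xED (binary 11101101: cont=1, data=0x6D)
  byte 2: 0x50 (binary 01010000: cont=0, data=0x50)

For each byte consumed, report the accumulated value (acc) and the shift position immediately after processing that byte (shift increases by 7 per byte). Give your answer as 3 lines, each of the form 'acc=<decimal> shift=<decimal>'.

Answer: acc=73 shift=7
acc=14025 shift=14
acc=1324745 shift=21

Derivation:
byte 0=0xC9: payload=0x49=73, contrib = 73<<0 = 73; acc -> 73, shift -> 7
byte 1=0xED: payload=0x6D=109, contrib = 109<<7 = 13952; acc -> 14025, shift -> 14
byte 2=0x50: payload=0x50=80, contrib = 80<<14 = 1310720; acc -> 1324745, shift -> 21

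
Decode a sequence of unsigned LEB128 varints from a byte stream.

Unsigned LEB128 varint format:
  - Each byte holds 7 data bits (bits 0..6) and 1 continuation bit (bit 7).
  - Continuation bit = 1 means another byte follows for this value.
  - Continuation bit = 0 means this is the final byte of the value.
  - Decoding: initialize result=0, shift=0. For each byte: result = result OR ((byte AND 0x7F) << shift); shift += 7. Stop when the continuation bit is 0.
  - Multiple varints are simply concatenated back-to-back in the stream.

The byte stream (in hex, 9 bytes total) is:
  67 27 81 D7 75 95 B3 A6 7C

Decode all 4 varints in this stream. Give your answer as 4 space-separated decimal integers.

Answer: 103 39 1928065 260675989

Derivation:
  byte[0]=0x67 cont=0 payload=0x67=103: acc |= 103<<0 -> acc=103 shift=7 [end]
Varint 1: bytes[0:1] = 67 -> value 103 (1 byte(s))
  byte[1]=0x27 cont=0 payload=0x27=39: acc |= 39<<0 -> acc=39 shift=7 [end]
Varint 2: bytes[1:2] = 27 -> value 39 (1 byte(s))
  byte[2]=0x81 cont=1 payload=0x01=1: acc |= 1<<0 -> acc=1 shift=7
  byte[3]=0xD7 cont=1 payload=0x57=87: acc |= 87<<7 -> acc=11137 shift=14
  byte[4]=0x75 cont=0 payload=0x75=117: acc |= 117<<14 -> acc=1928065 shift=21 [end]
Varint 3: bytes[2:5] = 81 D7 75 -> value 1928065 (3 byte(s))
  byte[5]=0x95 cont=1 payload=0x15=21: acc |= 21<<0 -> acc=21 shift=7
  byte[6]=0xB3 cont=1 payload=0x33=51: acc |= 51<<7 -> acc=6549 shift=14
  byte[7]=0xA6 cont=1 payload=0x26=38: acc |= 38<<14 -> acc=629141 shift=21
  byte[8]=0x7C cont=0 payload=0x7C=124: acc |= 124<<21 -> acc=260675989 shift=28 [end]
Varint 4: bytes[5:9] = 95 B3 A6 7C -> value 260675989 (4 byte(s))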